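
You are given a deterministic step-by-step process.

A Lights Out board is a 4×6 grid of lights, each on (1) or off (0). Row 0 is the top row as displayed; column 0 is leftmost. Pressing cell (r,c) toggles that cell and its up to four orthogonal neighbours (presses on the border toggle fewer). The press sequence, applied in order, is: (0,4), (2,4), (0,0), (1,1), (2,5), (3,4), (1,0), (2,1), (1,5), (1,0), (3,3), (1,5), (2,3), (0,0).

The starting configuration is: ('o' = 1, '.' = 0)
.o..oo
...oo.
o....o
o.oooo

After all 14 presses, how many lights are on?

10

step 0: .o..oo
...oo.
o....o
o.oooo
step 1: .o.o..
...o..
o....o
o.oooo
step 2: .o.o..
...oo.
o..oo.
o.oo.o
step 3: o..o..
o..oo.
o..oo.
o.oo.o
step 4: oo.o..
.oooo.
oo.oo.
o.oo.o
step 5: oo.o..
.ooooo
oo.o.o
o.oo..
step 6: oo.o..
.ooooo
oo.ooo
o.o.oo
step 7: .o.o..
o.oooo
.o.ooo
o.o.oo
step 8: .o.o..
oooooo
o.oooo
ooo.oo
step 9: .o.o.o
oooo..
o.ooo.
ooo.oo
step 10: oo.o.o
..oo..
..ooo.
ooo.oo
step 11: oo.o.o
..oo..
..o.o.
oo.o.o
step 12: oo.o..
..oooo
..o.oo
oo.o.o
step 13: oo.o..
..o.oo
...o.o
oo...o
step 14: ...o..
o.o.oo
...o.o
oo...o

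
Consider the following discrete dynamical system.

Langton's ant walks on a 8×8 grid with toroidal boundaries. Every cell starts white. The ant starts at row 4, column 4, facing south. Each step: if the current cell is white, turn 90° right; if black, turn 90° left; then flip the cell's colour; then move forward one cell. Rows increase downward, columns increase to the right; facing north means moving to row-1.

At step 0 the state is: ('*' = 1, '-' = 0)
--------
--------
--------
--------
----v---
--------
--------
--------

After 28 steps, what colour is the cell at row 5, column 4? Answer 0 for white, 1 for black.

step 0: --------
--------
--------
--------
----v---
--------
--------
--------
step 1: --------
--------
--------
--------
---<*---
--------
--------
--------
step 2: --------
--------
--------
---^----
---**---
--------
--------
--------
step 3: --------
--------
--------
---*>---
---**---
--------
--------
--------
step 4: --------
--------
--------
---**---
---*v---
--------
--------
--------
step 5: --------
--------
--------
---**---
---*->--
--------
--------
--------
step 6: --------
--------
--------
---**---
---*-*--
-----v--
--------
--------
step 7: --------
--------
--------
---**---
---*-*--
----<*--
--------
--------
step 8: --------
--------
--------
---**---
---*^*--
----**--
--------
--------
step 9: --------
--------
--------
---**---
---**>--
----**--
--------
--------
step 10: --------
--------
--------
---**^--
---**---
----**--
--------
--------
step 11: --------
--------
--------
---***>-
---**---
----**--
--------
--------
step 12: --------
--------
--------
---****-
---**-v-
----**--
--------
--------
step 13: --------
--------
--------
---****-
---**<*-
----**--
--------
--------
step 14: --------
--------
--------
---**^*-
---****-
----**--
--------
--------
step 15: --------
--------
--------
---*<-*-
---****-
----**--
--------
--------
step 16: --------
--------
--------
---*--*-
---*v**-
----**--
--------
--------
step 17: --------
--------
--------
---*--*-
---*->*-
----**--
--------
--------
step 18: --------
--------
--------
---*-^*-
---*--*-
----**--
--------
--------
step 19: --------
--------
--------
---*-*>-
---*--*-
----**--
--------
--------
step 20: --------
--------
------^-
---*-*--
---*--*-
----**--
--------
--------
step 21: --------
--------
------*>
---*-*--
---*--*-
----**--
--------
--------
step 22: --------
--------
------**
---*-*-v
---*--*-
----**--
--------
--------
step 23: --------
--------
------**
---*-*<*
---*--*-
----**--
--------
--------
step 24: --------
--------
------^*
---*-***
---*--*-
----**--
--------
--------
step 25: --------
--------
-----<-*
---*-***
---*--*-
----**--
--------
--------
step 26: --------
-----^--
-----*-*
---*-***
---*--*-
----**--
--------
--------
step 27: --------
-----*>-
-----*-*
---*-***
---*--*-
----**--
--------
--------
step 28: --------
-----**-
-----*v*
---*-***
---*--*-
----**--
--------
--------

1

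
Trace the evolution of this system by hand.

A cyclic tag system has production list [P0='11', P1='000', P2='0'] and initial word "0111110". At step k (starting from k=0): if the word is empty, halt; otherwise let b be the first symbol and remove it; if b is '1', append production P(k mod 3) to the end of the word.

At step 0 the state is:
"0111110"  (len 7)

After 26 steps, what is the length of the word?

2

step 0: "0111110"  (len 7)
step 1: "111110"  (len 6)
step 2: "11110000"  (len 8)
step 3: "11100000"  (len 8)
step 4: "110000011"  (len 9)
step 5: "10000011000"  (len 11)
step 6: "00000110000"  (len 11)
step 7: "0000110000"  (len 10)
step 8: "000110000"  (len 9)
step 9: "00110000"  (len 8)
step 10: "0110000"  (len 7)
step 11: "110000"  (len 6)
step 12: "100000"  (len 6)
step 13: "0000011"  (len 7)
step 14: "000011"  (len 6)
step 15: "00011"  (len 5)
step 16: "0011"  (len 4)
step 17: "011"  (len 3)
step 18: "11"  (len 2)
step 19: "111"  (len 3)
step 20: "11000"  (len 5)
step 21: "10000"  (len 5)
step 22: "000011"  (len 6)
step 23: "00011"  (len 5)
step 24: "0011"  (len 4)
step 25: "011"  (len 3)
step 26: "11"  (len 2)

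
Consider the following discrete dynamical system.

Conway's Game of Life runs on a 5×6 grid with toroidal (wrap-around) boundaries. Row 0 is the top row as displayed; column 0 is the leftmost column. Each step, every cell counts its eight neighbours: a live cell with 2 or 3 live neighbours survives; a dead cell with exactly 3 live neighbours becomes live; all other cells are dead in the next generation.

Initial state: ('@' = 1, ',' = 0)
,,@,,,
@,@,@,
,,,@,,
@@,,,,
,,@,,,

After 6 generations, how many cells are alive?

11

k=0  ,,@,,,
@,@,@,
,,,@,,
@@,,,,
,,@,,,
k=1  ,,@,,,
,@@,,,
@,@@,@
,@@,,,
,,@,,,
k=2  ,,@@,,
@,,,,,
@,,@,,
@,,,,,
,,@@,,
k=3  ,@@@,,
,@@@,,
@@,,,@
,@@@,,
,@@@,,
k=4  @,,,@,
,,,@@,
,,,,@,
,,,@@,
@,,,@,
k=5  ,,,,@,
,,,@@,
,,,,,@
,,,@@,
,,,,@,
k=6  ,,,,@@
,,,@@@
,,,,,@
,,,@@@
,,,,@@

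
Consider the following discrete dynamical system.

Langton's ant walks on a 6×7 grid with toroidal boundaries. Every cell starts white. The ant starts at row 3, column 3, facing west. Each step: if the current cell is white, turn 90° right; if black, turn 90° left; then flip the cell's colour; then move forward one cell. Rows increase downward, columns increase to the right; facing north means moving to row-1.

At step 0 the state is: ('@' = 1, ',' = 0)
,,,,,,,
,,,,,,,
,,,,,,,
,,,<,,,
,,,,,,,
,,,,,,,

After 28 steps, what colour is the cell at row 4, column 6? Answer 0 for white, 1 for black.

t=0: ,,,,,,,
,,,,,,,
,,,,,,,
,,,<,,,
,,,,,,,
,,,,,,,
t=1: ,,,,,,,
,,,,,,,
,,,^,,,
,,,@,,,
,,,,,,,
,,,,,,,
t=2: ,,,,,,,
,,,,,,,
,,,@>,,
,,,@,,,
,,,,,,,
,,,,,,,
t=3: ,,,,,,,
,,,,,,,
,,,@@,,
,,,@v,,
,,,,,,,
,,,,,,,
t=4: ,,,,,,,
,,,,,,,
,,,@@,,
,,,<@,,
,,,,,,,
,,,,,,,
t=5: ,,,,,,,
,,,,,,,
,,,@@,,
,,,,@,,
,,,v,,,
,,,,,,,
t=6: ,,,,,,,
,,,,,,,
,,,@@,,
,,,,@,,
,,<@,,,
,,,,,,,
t=7: ,,,,,,,
,,,,,,,
,,,@@,,
,,^,@,,
,,@@,,,
,,,,,,,
t=8: ,,,,,,,
,,,,,,,
,,,@@,,
,,@>@,,
,,@@,,,
,,,,,,,
t=9: ,,,,,,,
,,,,,,,
,,,@@,,
,,@@@,,
,,@v,,,
,,,,,,,
t=10: ,,,,,,,
,,,,,,,
,,,@@,,
,,@@@,,
,,@,>,,
,,,,,,,
t=11: ,,,,,,,
,,,,,,,
,,,@@,,
,,@@@,,
,,@,@,,
,,,,v,,
t=12: ,,,,,,,
,,,,,,,
,,,@@,,
,,@@@,,
,,@,@,,
,,,<@,,
t=13: ,,,,,,,
,,,,,,,
,,,@@,,
,,@@@,,
,,@^@,,
,,,@@,,
t=14: ,,,,,,,
,,,,,,,
,,,@@,,
,,@@@,,
,,@@>,,
,,,@@,,
t=15: ,,,,,,,
,,,,,,,
,,,@@,,
,,@@^,,
,,@@,,,
,,,@@,,
t=16: ,,,,,,,
,,,,,,,
,,,@@,,
,,@<,,,
,,@@,,,
,,,@@,,
t=17: ,,,,,,,
,,,,,,,
,,,@@,,
,,@,,,,
,,@v,,,
,,,@@,,
t=18: ,,,,,,,
,,,,,,,
,,,@@,,
,,@,,,,
,,@,>,,
,,,@@,,
t=19: ,,,,,,,
,,,,,,,
,,,@@,,
,,@,,,,
,,@,@,,
,,,@v,,
t=20: ,,,,,,,
,,,,,,,
,,,@@,,
,,@,,,,
,,@,@,,
,,,@,>,
t=21: ,,,,,v,
,,,,,,,
,,,@@,,
,,@,,,,
,,@,@,,
,,,@,@,
t=22: ,,,,<@,
,,,,,,,
,,,@@,,
,,@,,,,
,,@,@,,
,,,@,@,
t=23: ,,,,@@,
,,,,,,,
,,,@@,,
,,@,,,,
,,@,@,,
,,,@^@,
t=24: ,,,,@@,
,,,,,,,
,,,@@,,
,,@,,,,
,,@,@,,
,,,@@>,
t=25: ,,,,@@,
,,,,,,,
,,,@@,,
,,@,,,,
,,@,@^,
,,,@@,,
t=26: ,,,,@@,
,,,,,,,
,,,@@,,
,,@,,,,
,,@,@@>
,,,@@,,
t=27: ,,,,@@,
,,,,,,,
,,,@@,,
,,@,,,,
,,@,@@@
,,,@@,v
t=28: ,,,,@@,
,,,,,,,
,,,@@,,
,,@,,,,
,,@,@@@
,,,@@<@

1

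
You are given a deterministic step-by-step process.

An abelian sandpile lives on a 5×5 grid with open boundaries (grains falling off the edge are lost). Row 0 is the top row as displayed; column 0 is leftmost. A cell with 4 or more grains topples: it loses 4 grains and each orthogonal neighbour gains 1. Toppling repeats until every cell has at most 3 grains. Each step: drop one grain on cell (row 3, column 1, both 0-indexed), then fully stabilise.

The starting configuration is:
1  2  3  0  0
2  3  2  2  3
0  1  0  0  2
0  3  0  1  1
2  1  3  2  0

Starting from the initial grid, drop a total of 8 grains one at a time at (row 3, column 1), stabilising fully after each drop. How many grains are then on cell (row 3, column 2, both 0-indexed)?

2

step 0: 1  2  3  0  0
2  3  2  2  3
0  1  0  0  2
0  3  0  1  1
2  1  3  2  0
step 1: 1  2  3  0  0
2  3  2  2  3
0  2  0  0  2
1  0  1  1  1
2  2  3  2  0
step 2: 1  2  3  0  0
2  3  2  2  3
0  2  0  0  2
1  1  1  1  1
2  2  3  2  0
step 3: 1  2  3  0  0
2  3  2  2  3
0  2  0  0  2
1  2  1  1  1
2  2  3  2  0
step 4: 1  2  3  0  0
2  3  2  2  3
0  2  0  0  2
1  3  1  1  1
2  2  3  2  0
step 5: 1  2  3  0  0
2  3  2  2  3
0  3  0  0  2
2  0  2  1  1
2  3  3  2  0
step 6: 1  2  3  0  0
2  3  2  2  3
0  3  0  0  2
2  1  2  1  1
2  3  3  2  0
step 7: 1  2  3  0  0
2  3  2  2  3
0  3  0  0  2
2  2  2  1  1
2  3  3  2  0
step 8: 1  2  3  0  0
2  3  2  2  3
0  3  0  0  2
2  3  2  1  1
2  3  3  2  0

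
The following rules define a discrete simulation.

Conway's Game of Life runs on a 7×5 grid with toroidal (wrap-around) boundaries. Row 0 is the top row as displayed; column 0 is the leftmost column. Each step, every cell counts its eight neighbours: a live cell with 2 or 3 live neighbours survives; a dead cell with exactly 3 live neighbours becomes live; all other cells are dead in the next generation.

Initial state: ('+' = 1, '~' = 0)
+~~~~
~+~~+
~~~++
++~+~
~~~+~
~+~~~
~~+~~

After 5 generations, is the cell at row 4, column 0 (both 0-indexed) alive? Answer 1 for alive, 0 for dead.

0) +~~~~
~+~~+
~~~++
++~+~
~~~+~
~+~~~
~~+~~
1) ++~~~
~~~++
~+~+~
+~~+~
++~~+
~~+~~
~+~~~
2) +++~+
~+~++
+~~+~
~~~+~
+++++
~~+~~
+++~~
3) ~~~~~
~~~~~
+~~+~
~~~~~
++~~+
~~~~~
~~~~+
4) ~~~~~
~~~~~
~~~~~
~+~~~
+~~~~
~~~~+
~~~~~
5) ~~~~~
~~~~~
~~~~~
~~~~~
+~~~~
~~~~~
~~~~~

1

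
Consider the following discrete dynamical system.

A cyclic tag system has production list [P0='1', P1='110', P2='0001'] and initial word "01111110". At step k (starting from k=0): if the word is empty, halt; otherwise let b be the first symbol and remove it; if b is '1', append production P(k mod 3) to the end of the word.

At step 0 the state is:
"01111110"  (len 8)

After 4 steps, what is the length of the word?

k=0  "01111110"  (len 8)
k=1  "1111110"  (len 7)
k=2  "111110110"  (len 9)
k=3  "111101100001"  (len 12)
k=4  "111011000011"  (len 12)

12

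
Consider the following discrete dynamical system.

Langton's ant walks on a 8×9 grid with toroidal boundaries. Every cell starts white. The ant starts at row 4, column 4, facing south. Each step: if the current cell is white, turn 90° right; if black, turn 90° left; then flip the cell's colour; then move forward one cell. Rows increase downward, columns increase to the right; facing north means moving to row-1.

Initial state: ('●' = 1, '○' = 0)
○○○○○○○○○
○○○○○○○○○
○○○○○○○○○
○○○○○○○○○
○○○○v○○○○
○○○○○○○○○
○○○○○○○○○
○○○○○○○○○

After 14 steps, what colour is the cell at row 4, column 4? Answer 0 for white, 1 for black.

k=0  ○○○○○○○○○
○○○○○○○○○
○○○○○○○○○
○○○○○○○○○
○○○○v○○○○
○○○○○○○○○
○○○○○○○○○
○○○○○○○○○
k=1  ○○○○○○○○○
○○○○○○○○○
○○○○○○○○○
○○○○○○○○○
○○○<●○○○○
○○○○○○○○○
○○○○○○○○○
○○○○○○○○○
k=2  ○○○○○○○○○
○○○○○○○○○
○○○○○○○○○
○○○^○○○○○
○○○●●○○○○
○○○○○○○○○
○○○○○○○○○
○○○○○○○○○
k=3  ○○○○○○○○○
○○○○○○○○○
○○○○○○○○○
○○○●>○○○○
○○○●●○○○○
○○○○○○○○○
○○○○○○○○○
○○○○○○○○○
k=4  ○○○○○○○○○
○○○○○○○○○
○○○○○○○○○
○○○●●○○○○
○○○●v○○○○
○○○○○○○○○
○○○○○○○○○
○○○○○○○○○
k=5  ○○○○○○○○○
○○○○○○○○○
○○○○○○○○○
○○○●●○○○○
○○○●○>○○○
○○○○○○○○○
○○○○○○○○○
○○○○○○○○○
k=6  ○○○○○○○○○
○○○○○○○○○
○○○○○○○○○
○○○●●○○○○
○○○●○●○○○
○○○○○v○○○
○○○○○○○○○
○○○○○○○○○
k=7  ○○○○○○○○○
○○○○○○○○○
○○○○○○○○○
○○○●●○○○○
○○○●○●○○○
○○○○<●○○○
○○○○○○○○○
○○○○○○○○○
k=8  ○○○○○○○○○
○○○○○○○○○
○○○○○○○○○
○○○●●○○○○
○○○●^●○○○
○○○○●●○○○
○○○○○○○○○
○○○○○○○○○
k=9  ○○○○○○○○○
○○○○○○○○○
○○○○○○○○○
○○○●●○○○○
○○○●●>○○○
○○○○●●○○○
○○○○○○○○○
○○○○○○○○○
k=10  ○○○○○○○○○
○○○○○○○○○
○○○○○○○○○
○○○●●^○○○
○○○●●○○○○
○○○○●●○○○
○○○○○○○○○
○○○○○○○○○
k=11  ○○○○○○○○○
○○○○○○○○○
○○○○○○○○○
○○○●●●>○○
○○○●●○○○○
○○○○●●○○○
○○○○○○○○○
○○○○○○○○○
k=12  ○○○○○○○○○
○○○○○○○○○
○○○○○○○○○
○○○●●●●○○
○○○●●○v○○
○○○○●●○○○
○○○○○○○○○
○○○○○○○○○
k=13  ○○○○○○○○○
○○○○○○○○○
○○○○○○○○○
○○○●●●●○○
○○○●●<●○○
○○○○●●○○○
○○○○○○○○○
○○○○○○○○○
k=14  ○○○○○○○○○
○○○○○○○○○
○○○○○○○○○
○○○●●^●○○
○○○●●●●○○
○○○○●●○○○
○○○○○○○○○
○○○○○○○○○

1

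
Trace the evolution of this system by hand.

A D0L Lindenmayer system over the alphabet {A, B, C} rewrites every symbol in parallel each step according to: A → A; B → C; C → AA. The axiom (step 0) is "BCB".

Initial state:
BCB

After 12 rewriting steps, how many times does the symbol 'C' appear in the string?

0

k=0  BCB
k=1  CAAC
k=2  AAAAAA
k=3  AAAAAA
k=4  AAAAAA
k=5  AAAAAA
k=6  AAAAAA
k=7  AAAAAA
k=8  AAAAAA
k=9  AAAAAA
k=10  AAAAAA
k=11  AAAAAA
k=12  AAAAAA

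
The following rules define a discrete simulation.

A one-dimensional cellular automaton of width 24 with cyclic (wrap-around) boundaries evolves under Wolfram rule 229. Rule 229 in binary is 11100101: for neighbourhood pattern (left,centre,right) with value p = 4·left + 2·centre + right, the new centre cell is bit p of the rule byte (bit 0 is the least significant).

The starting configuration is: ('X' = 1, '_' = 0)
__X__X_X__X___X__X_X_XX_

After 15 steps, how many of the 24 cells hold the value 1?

k=0  __X__X_X__X___X__X_X_XX_
k=1  X_X__XXX__X_X_X__XXXX_X_
k=2  XXX___XX__XXXXX___XXXXXX
k=3  XXX_X__X___XXXX_X__XXXXX
k=4  XXXXX__X_X__XXXXX___XXXX
k=5  XXXXX__XXX___XXXX_X__XXX
k=6  XXXXX___XX_X__XXXXX___XX
k=7  XXXXX_X__XXX___XXXX_X__X
k=8  XXXXXXX___XX_X__XXXXX___
k=9  _XXXXXX_X__XXX___XXXX_X_
k=10  __XXXXXXX___XX_X__XXXXX_
k=11  X__XXXXXX_X__XXX___XXXX_
k=12  X___XXXXXXX___XX_X__XXXX
k=13  X_X__XXXXXX_X__XXX___XXX
k=14  XXX___XXXXXXX___XX_X__XX
k=15  XXX_X__XXXXXX_X__XXX___X

15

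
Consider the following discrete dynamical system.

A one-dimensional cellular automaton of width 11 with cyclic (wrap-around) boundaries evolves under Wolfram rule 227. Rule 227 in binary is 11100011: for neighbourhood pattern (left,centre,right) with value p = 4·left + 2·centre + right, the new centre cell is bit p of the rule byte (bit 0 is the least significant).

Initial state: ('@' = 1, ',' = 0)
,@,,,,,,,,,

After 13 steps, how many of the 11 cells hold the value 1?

gen 0: ,@,,,,,,,,,
gen 1: @,,@@@@@@@@
gen 2: @,@,@@@@@@@
gen 3: @@,@,@@@@@@
gen 4: @@@,@,@@@@@
gen 5: @@@@,@,@@@@
gen 6: @@@@@,@,@@@
gen 7: @@@@@@,@,@@
gen 8: @@@@@@@,@,@
gen 9: @@@@@@@@,@,
gen 10: ,@@@@@@@@,@
gen 11: @,@@@@@@@@,
gen 12: ,@,@@@@@@@@
gen 13: @,@,@@@@@@@

9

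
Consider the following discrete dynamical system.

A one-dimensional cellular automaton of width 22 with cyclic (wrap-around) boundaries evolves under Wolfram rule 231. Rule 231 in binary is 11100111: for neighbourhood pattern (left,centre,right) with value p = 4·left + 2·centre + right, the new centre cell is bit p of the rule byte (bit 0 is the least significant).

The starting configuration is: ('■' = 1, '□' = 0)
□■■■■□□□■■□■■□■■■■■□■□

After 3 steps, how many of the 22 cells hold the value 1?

k=0  □■■■■□□□■■□■■□■■■■■□■□
k=1  ■□■■■□■■□■■□■■□■■■■■■□
k=2  ■■□■■■□■■□■■□■■□■■■■■■
k=3  ■■■□■■■□■■□■■□■■□■■■■■

17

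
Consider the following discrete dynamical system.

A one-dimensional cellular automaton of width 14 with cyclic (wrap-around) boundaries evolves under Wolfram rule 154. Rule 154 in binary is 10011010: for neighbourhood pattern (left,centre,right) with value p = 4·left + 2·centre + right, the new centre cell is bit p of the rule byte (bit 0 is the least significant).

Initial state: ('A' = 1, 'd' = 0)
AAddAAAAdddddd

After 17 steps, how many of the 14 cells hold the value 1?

step 0: AAddAAAAdddddd
step 1: AdAAAAAdAddddA
step 2: ddAAAAdddAddAA
step 3: AAAAAdAdAdAAAd
step 4: AAAAddddddAAdd
step 5: AAAdAddddAAdAA
step 6: AAdddAddAAddAA
step 7: AdAdAdAAAdAAAA
step 8: ddddddAAddAAAA
step 9: AddddAAdAAAAAd
step 10: dAddAAddAAAAdd
step 11: AdAAAdAAAAAdAd
step 12: ddAAddAAAAdddd
step 13: dAAdAAAAAdAddd
step 14: AAddAAAAdddAdd
step 15: AdAAAAAdAdAdAA
step 16: ddAAAAddddddAA
step 17: AAAAAdAddddAAd

8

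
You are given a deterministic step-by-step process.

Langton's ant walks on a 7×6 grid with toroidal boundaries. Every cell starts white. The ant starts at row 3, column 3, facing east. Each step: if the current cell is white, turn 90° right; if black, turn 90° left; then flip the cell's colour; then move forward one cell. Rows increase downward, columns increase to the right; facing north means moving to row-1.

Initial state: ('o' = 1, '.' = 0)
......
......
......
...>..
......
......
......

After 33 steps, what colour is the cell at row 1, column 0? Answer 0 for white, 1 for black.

t=0: ......
......
......
...>..
......
......
......
t=1: ......
......
......
...o..
...v..
......
......
t=2: ......
......
......
...o..
..<o..
......
......
t=3: ......
......
......
..^o..
..oo..
......
......
t=4: ......
......
......
..o>..
..oo..
......
......
t=5: ......
......
...^..
..o...
..oo..
......
......
t=6: ......
......
...o>.
..o...
..oo..
......
......
t=7: ......
......
...oo.
..o.v.
..oo..
......
......
t=8: ......
......
...oo.
..o<o.
..oo..
......
......
t=9: ......
......
...^o.
..ooo.
..oo..
......
......
t=10: ......
......
..<.o.
..ooo.
..oo..
......
......
t=11: ......
..^...
..o.o.
..ooo.
..oo..
......
......
t=12: ......
..o>..
..o.o.
..ooo.
..oo..
......
......
t=13: ......
..oo..
..ovo.
..ooo.
..oo..
......
......
t=14: ......
..oo..
..<oo.
..ooo.
..oo..
......
......
t=15: ......
..oo..
...oo.
..voo.
..oo..
......
......
t=16: ......
..oo..
...oo.
...>o.
..oo..
......
......
t=17: ......
..oo..
...^o.
....o.
..oo..
......
......
t=18: ......
..oo..
..<.o.
....o.
..oo..
......
......
t=19: ......
..^o..
..o.o.
....o.
..oo..
......
......
t=20: ......
.<.o..
..o.o.
....o.
..oo..
......
......
t=21: .^....
.o.o..
..o.o.
....o.
..oo..
......
......
t=22: .o>...
.o.o..
..o.o.
....o.
..oo..
......
......
t=23: .oo...
.ovo..
..o.o.
....o.
..oo..
......
......
t=24: .oo...
.<oo..
..o.o.
....o.
..oo..
......
......
t=25: .oo...
..oo..
.vo.o.
....o.
..oo..
......
......
t=26: .oo...
..oo..
<oo.o.
....o.
..oo..
......
......
t=27: .oo...
^.oo..
ooo.o.
....o.
..oo..
......
......
t=28: .oo...
o>oo..
ooo.o.
....o.
..oo..
......
......
t=29: .oo...
oooo..
ovo.o.
....o.
..oo..
......
......
t=30: .oo...
oooo..
o.>.o.
....o.
..oo..
......
......
t=31: .oo...
oo^o..
o...o.
....o.
..oo..
......
......
t=32: .oo...
o<.o..
o...o.
....o.
..oo..
......
......
t=33: .oo...
o..o..
ov..o.
....o.
..oo..
......
......

1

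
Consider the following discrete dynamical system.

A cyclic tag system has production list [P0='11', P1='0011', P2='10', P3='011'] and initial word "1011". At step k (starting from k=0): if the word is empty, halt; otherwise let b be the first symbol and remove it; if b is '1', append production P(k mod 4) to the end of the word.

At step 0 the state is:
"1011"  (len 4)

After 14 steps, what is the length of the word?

16

step 0: "1011"  (len 4)
step 1: "01111"  (len 5)
step 2: "1111"  (len 4)
step 3: "11110"  (len 5)
step 4: "1110011"  (len 7)
step 5: "11001111"  (len 8)
step 6: "10011110011"  (len 11)
step 7: "001111001110"  (len 12)
step 8: "01111001110"  (len 11)
step 9: "1111001110"  (len 10)
step 10: "1110011100011"  (len 13)
step 11: "11001110001110"  (len 14)
step 12: "1001110001110011"  (len 16)
step 13: "00111000111001111"  (len 17)
step 14: "0111000111001111"  (len 16)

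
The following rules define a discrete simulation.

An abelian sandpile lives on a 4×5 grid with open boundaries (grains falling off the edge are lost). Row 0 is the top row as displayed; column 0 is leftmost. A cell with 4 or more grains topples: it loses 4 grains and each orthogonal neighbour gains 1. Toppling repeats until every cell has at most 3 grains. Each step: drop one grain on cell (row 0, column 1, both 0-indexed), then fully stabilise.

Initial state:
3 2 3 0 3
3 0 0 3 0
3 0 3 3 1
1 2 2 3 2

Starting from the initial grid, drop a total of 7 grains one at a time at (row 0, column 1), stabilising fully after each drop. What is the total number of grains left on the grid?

37

gen 0: 3 2 3 0 3
3 0 0 3 0
3 0 3 3 1
1 2 2 3 2
gen 1: 3 3 3 0 3
3 0 0 3 0
3 0 3 3 1
1 2 2 3 2
gen 2: 1 2 0 1 3
1 2 1 3 0
0 1 3 3 1
2 2 2 3 2
gen 3: 1 3 0 1 3
1 2 1 3 0
0 1 3 3 1
2 2 2 3 2
gen 4: 2 0 1 1 3
1 3 1 3 0
0 1 3 3 1
2 2 2 3 2
gen 5: 2 1 1 1 3
1 3 1 3 0
0 1 3 3 1
2 2 2 3 2
gen 6: 2 2 1 1 3
1 3 1 3 0
0 1 3 3 1
2 2 2 3 2
gen 7: 2 3 1 1 3
1 3 1 3 0
0 1 3 3 1
2 2 2 3 2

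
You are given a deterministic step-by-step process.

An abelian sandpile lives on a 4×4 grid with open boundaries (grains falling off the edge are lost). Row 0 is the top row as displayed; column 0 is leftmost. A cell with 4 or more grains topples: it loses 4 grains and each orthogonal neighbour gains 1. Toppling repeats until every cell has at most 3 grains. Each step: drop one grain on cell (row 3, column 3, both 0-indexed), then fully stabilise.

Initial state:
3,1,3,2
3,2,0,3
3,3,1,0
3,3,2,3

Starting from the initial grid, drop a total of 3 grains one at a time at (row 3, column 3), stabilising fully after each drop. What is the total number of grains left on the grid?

36

step 0: 3,1,3,2
3,2,0,3
3,3,1,0
3,3,2,3
step 1: 3,1,3,2
3,2,0,3
3,3,1,1
3,3,3,0
step 2: 3,1,3,2
3,2,0,3
3,3,1,1
3,3,3,1
step 3: 3,1,3,2
3,2,0,3
3,3,1,1
3,3,3,2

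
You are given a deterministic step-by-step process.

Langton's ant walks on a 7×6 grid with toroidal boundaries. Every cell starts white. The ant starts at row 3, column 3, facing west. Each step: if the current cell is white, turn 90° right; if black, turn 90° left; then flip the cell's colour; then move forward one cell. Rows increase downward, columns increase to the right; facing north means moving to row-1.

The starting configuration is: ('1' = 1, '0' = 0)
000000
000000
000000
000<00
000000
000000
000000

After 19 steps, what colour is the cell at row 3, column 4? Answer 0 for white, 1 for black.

0) 000000
000000
000000
000<00
000000
000000
000000
1) 000000
000000
000^00
000100
000000
000000
000000
2) 000000
000000
0001>0
000100
000000
000000
000000
3) 000000
000000
000110
0001v0
000000
000000
000000
4) 000000
000000
000110
000<10
000000
000000
000000
5) 000000
000000
000110
000010
000v00
000000
000000
6) 000000
000000
000110
000010
00<100
000000
000000
7) 000000
000000
000110
00^010
001100
000000
000000
8) 000000
000000
000110
001>10
001100
000000
000000
9) 000000
000000
000110
001110
001v00
000000
000000
10) 000000
000000
000110
001110
0010>0
000000
000000
11) 000000
000000
000110
001110
001010
0000v0
000000
12) 000000
000000
000110
001110
001010
000<10
000000
13) 000000
000000
000110
001110
001^10
000110
000000
14) 000000
000000
000110
001110
0011>0
000110
000000
15) 000000
000000
000110
0011^0
001100
000110
000000
16) 000000
000000
000110
001<00
001100
000110
000000
17) 000000
000000
000110
001000
001v00
000110
000000
18) 000000
000000
000110
001000
0010>0
000110
000000
19) 000000
000000
000110
001000
001010
0001v0
000000

0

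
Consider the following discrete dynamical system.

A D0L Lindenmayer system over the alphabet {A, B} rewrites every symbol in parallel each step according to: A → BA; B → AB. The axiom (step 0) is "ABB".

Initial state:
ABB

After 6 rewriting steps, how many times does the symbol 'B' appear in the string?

step 0: ABB
step 1: BAABAB
step 2: ABBABAABBAAB
step 3: BAABABBAABBABAABABBABAAB
step 4: ABBABAABBAABABBABAABABBAABBABAABBAABABBAABBABAAB
step 5: BAABABBAABBABAABABBABAABBAABABBAABBABAABBAABABBABAABABBAABBABAABABBABAABBAABABBABAABABBAABBABAAB
step 6: ABBABAABBAABABBABAABABBAABBABAABBAABABBAABBABAABABBABAABBA…BAABBABAABABBABAABBAABABBAABBABAABBAABABBABAABABBAABBABAAB  (len 192)

96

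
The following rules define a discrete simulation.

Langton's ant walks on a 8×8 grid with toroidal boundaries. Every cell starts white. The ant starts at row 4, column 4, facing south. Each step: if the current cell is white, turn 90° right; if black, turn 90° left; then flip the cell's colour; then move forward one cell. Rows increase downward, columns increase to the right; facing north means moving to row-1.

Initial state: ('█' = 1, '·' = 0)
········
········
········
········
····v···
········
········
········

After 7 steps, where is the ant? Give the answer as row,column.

t=0: ········
········
········
········
····v···
········
········
········
t=1: ········
········
········
········
···<█···
········
········
········
t=2: ········
········
········
···^····
···██···
········
········
········
t=3: ········
········
········
···█>···
···██···
········
········
········
t=4: ········
········
········
···██···
···█v···
········
········
········
t=5: ········
········
········
···██···
···█·>··
········
········
········
t=6: ········
········
········
···██···
···█·█··
·····v··
········
········
t=7: ········
········
········
···██···
···█·█··
····<█··
········
········

5,4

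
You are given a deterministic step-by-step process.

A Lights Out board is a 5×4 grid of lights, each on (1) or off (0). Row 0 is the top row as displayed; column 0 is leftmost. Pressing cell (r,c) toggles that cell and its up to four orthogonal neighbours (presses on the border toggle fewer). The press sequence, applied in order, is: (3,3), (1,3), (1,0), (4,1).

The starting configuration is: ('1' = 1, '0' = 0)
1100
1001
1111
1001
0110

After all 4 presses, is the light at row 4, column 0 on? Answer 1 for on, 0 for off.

t=0: 1100
1001
1111
1001
0110
t=1: 1100
1001
1110
1010
0111
t=2: 1101
1010
1111
1010
0111
t=3: 0101
0110
0111
1010
0111
t=4: 0101
0110
0111
1110
1001

1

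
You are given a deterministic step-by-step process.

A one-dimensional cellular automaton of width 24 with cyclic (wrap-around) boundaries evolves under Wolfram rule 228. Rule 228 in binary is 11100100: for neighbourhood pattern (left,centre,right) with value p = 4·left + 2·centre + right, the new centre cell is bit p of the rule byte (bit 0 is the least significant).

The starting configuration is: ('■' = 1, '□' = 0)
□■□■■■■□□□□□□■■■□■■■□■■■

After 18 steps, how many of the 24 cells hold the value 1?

1

[0] □■□■■■■□□□□□□■■■□■■■□■■■
[1] ■■■□■■■□□□□□□□■■■□■■■□■■
[2] ■■■■□■■□□□□□□□□■■■□■■■□■
[3] ■■■■■□■□□□□□□□□□■■■□■■■□
[4] □■■■■■■□□□□□□□□□□■■■□■■■
[5] ■□■■■■■□□□□□□□□□□□■■■□■■
[6] ■■□■■■■□□□□□□□□□□□□■■■□■
[7] ■■■□■■■□□□□□□□□□□□□□■■■□
[8] □■■■□■■□□□□□□□□□□□□□□■■■
[9] ■□■■■□■□□□□□□□□□□□□□□□■■
[10] ■■□■■■■□□□□□□□□□□□□□□□□■
[11] ■■■□■■■□□□□□□□□□□□□□□□□□
[12] □■■■□■■□□□□□□□□□□□□□□□□□
[13] □□■■■□■□□□□□□□□□□□□□□□□□
[14] □□□■■■■□□□□□□□□□□□□□□□□□
[15] □□□□■■■□□□□□□□□□□□□□□□□□
[16] □□□□□■■□□□□□□□□□□□□□□□□□
[17] □□□□□□■□□□□□□□□□□□□□□□□□
[18] □□□□□□■□□□□□□□□□□□□□□□□□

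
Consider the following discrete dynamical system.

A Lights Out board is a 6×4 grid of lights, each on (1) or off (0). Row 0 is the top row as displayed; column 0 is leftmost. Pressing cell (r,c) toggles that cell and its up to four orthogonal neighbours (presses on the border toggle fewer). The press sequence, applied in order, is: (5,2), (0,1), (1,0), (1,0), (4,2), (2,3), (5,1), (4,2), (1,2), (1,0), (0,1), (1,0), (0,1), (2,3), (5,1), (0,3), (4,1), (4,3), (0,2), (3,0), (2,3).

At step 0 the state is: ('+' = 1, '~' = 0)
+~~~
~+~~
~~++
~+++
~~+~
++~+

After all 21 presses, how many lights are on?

14

step 0: +~~~
~+~~
~~++
~+++
~~+~
++~+
step 1: +~~~
~+~~
~~++
~+++
~~~~
+~+~
step 2: ~++~
~~~~
~~++
~+++
~~~~
+~+~
step 3: +++~
++~~
+~++
~+++
~~~~
+~+~
step 4: ~++~
~~~~
~~++
~+++
~~~~
+~+~
step 5: ~++~
~~~~
~~++
~+~+
~+++
+~~~
step 6: ~++~
~~~+
~~~~
~+~~
~+++
+~~~
step 7: ~++~
~~~+
~~~~
~+~~
~~++
~++~
step 8: ~++~
~~~+
~~~~
~++~
~+~~
~+~~
step 9: ~+~~
~++~
~~+~
~++~
~+~~
~+~~
step 10: ++~~
+~+~
+~+~
~++~
~+~~
~+~~
step 11: ~~+~
+++~
+~+~
~++~
~+~~
~+~~
step 12: +~+~
~~+~
~~+~
~++~
~+~~
~+~~
step 13: ~+~~
~++~
~~+~
~++~
~+~~
~+~~
step 14: ~+~~
~+++
~~~+
~+++
~+~~
~+~~
step 15: ~+~~
~+++
~~~+
~+++
~~~~
+~+~
step 16: ~+++
~++~
~~~+
~+++
~~~~
+~+~
step 17: ~+++
~++~
~~~+
~~++
+++~
+++~
step 18: ~+++
~++~
~~~+
~~+~
++~+
++++
step 19: ~~~~
~+~~
~~~+
~~+~
++~+
++++
step 20: ~~~~
~+~~
+~~+
+++~
~+~+
++++
step 21: ~~~~
~+~+
+~+~
++++
~+~+
++++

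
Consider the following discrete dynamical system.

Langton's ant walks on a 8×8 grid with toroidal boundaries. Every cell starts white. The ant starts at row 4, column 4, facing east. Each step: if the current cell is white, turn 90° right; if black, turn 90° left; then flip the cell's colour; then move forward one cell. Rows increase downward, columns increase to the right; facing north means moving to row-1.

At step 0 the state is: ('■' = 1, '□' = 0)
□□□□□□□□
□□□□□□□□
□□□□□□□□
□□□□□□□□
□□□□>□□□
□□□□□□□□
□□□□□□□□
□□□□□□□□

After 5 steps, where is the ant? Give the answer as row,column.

step 0: □□□□□□□□
□□□□□□□□
□□□□□□□□
□□□□□□□□
□□□□>□□□
□□□□□□□□
□□□□□□□□
□□□□□□□□
step 1: □□□□□□□□
□□□□□□□□
□□□□□□□□
□□□□□□□□
□□□□■□□□
□□□□v□□□
□□□□□□□□
□□□□□□□□
step 2: □□□□□□□□
□□□□□□□□
□□□□□□□□
□□□□□□□□
□□□□■□□□
□□□<■□□□
□□□□□□□□
□□□□□□□□
step 3: □□□□□□□□
□□□□□□□□
□□□□□□□□
□□□□□□□□
□□□^■□□□
□□□■■□□□
□□□□□□□□
□□□□□□□□
step 4: □□□□□□□□
□□□□□□□□
□□□□□□□□
□□□□□□□□
□□□■>□□□
□□□■■□□□
□□□□□□□□
□□□□□□□□
step 5: □□□□□□□□
□□□□□□□□
□□□□□□□□
□□□□^□□□
□□□■□□□□
□□□■■□□□
□□□□□□□□
□□□□□□□□

3,4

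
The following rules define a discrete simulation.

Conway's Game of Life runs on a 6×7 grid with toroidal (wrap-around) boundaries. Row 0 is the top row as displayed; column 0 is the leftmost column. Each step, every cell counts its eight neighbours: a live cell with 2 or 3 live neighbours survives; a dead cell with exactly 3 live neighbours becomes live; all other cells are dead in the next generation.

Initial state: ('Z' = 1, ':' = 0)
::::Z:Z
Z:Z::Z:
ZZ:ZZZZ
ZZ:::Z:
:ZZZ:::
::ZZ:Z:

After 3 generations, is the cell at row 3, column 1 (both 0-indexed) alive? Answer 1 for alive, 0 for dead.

k=0  ::::Z:Z
Z:Z::Z:
ZZ:ZZZZ
ZZ:::Z:
:ZZZ:::
::ZZ:Z:
k=1  :ZZ:Z:Z
::Z::::
:::Z:::
:::::Z:
Z::Z::Z
:Z:::Z:
k=2  ZZZZ:Z:
:ZZ::::
:::::::
::::Z:Z
Z:::ZZZ
:Z:ZZZ:
k=3  Z::::ZZ
Z::Z:::
:::::::
Z:::Z:Z
Z::::::
:::::::

0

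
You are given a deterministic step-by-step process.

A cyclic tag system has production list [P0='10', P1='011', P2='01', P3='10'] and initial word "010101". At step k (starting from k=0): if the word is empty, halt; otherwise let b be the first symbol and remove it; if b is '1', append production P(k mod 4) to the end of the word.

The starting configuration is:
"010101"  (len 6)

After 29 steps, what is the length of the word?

17

gen 0: "010101"  (len 6)
gen 1: "10101"  (len 5)
gen 2: "0101011"  (len 7)
gen 3: "101011"  (len 6)
gen 4: "0101110"  (len 7)
gen 5: "101110"  (len 6)
gen 6: "01110011"  (len 8)
gen 7: "1110011"  (len 7)
gen 8: "11001110"  (len 8)
gen 9: "100111010"  (len 9)
gen 10: "00111010011"  (len 11)
gen 11: "0111010011"  (len 10)
gen 12: "111010011"  (len 9)
gen 13: "1101001110"  (len 10)
gen 14: "101001110011"  (len 12)
gen 15: "0100111001101"  (len 13)
gen 16: "100111001101"  (len 12)
gen 17: "0011100110110"  (len 13)
gen 18: "011100110110"  (len 12)
gen 19: "11100110110"  (len 11)
gen 20: "110011011010"  (len 12)
gen 21: "1001101101010"  (len 13)
gen 22: "001101101010011"  (len 15)
gen 23: "01101101010011"  (len 14)
gen 24: "1101101010011"  (len 13)
gen 25: "10110101001110"  (len 14)
gen 26: "0110101001110011"  (len 16)
gen 27: "110101001110011"  (len 15)
gen 28: "1010100111001110"  (len 16)
gen 29: "01010011100111010"  (len 17)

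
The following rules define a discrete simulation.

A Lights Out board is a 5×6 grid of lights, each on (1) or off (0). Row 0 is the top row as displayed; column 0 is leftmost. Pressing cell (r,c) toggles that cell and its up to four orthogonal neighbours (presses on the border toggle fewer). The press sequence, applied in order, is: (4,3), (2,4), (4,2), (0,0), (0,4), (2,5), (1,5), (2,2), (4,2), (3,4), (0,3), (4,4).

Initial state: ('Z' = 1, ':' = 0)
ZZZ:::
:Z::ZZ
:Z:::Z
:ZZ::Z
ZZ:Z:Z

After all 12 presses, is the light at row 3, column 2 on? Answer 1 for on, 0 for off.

gen 0: ZZZ:::
:Z::ZZ
:Z:::Z
:ZZ::Z
ZZ:Z:Z
gen 1: ZZZ:::
:Z::ZZ
:Z:::Z
:ZZZ:Z
ZZZ:ZZ
gen 2: ZZZ:::
:Z:::Z
:Z:ZZ:
:ZZZZZ
ZZZ:ZZ
gen 3: ZZZ:::
:Z:::Z
:Z:ZZ:
:Z:ZZZ
Z::ZZZ
gen 4: ::Z:::
ZZ:::Z
:Z:ZZ:
:Z:ZZZ
Z::ZZZ
gen 5: ::ZZZZ
ZZ::ZZ
:Z:ZZ:
:Z:ZZZ
Z::ZZZ
gen 6: ::ZZZZ
ZZ::Z:
:Z:Z:Z
:Z:ZZ:
Z::ZZZ
gen 7: ::ZZZ:
ZZ:::Z
:Z:Z::
:Z:ZZ:
Z::ZZZ
gen 8: ::ZZZ:
ZZZ::Z
::Z:::
:ZZZZ:
Z::ZZZ
gen 9: ::ZZZ:
ZZZ::Z
::Z:::
:Z:ZZ:
ZZZ:ZZ
gen 10: ::ZZZ:
ZZZ::Z
::Z:Z:
:Z:::Z
ZZZ::Z
gen 11: ::::::
ZZZZ:Z
::Z:Z:
:Z:::Z
ZZZ::Z
gen 12: ::::::
ZZZZ:Z
::Z:Z:
:Z::ZZ
ZZZZZ:

0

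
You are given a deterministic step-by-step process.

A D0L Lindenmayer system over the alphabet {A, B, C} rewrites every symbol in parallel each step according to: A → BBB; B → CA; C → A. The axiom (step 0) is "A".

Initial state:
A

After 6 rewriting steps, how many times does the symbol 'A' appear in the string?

36

gen 0: A
gen 1: BBB
gen 2: CACACA
gen 3: ABBBABBBABBB
gen 4: BBBCACACABBBCACACABBBCACACA
gen 5: CACACAABBBABBBABBBCACACAABBBABBBABBBCACACAABBBABBBABBB
gen 6: ABBBABBBABBBBBBCACACABBBCACACABBBCACACAABBBABBBABBBBBBCACACABBBCACACABBBCACACAABBBABBBABBBBBBCACACABBBCACACABBBCACACA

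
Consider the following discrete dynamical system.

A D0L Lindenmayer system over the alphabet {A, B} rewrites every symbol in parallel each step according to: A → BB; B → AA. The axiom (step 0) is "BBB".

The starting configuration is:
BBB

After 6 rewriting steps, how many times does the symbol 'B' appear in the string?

192

0) BBB
1) AAAAAA
2) BBBBBBBBBBBB
3) AAAAAAAAAAAAAAAAAAAAAAAA
4) BBBBBBBBBBBBBBBBBBBBBBBBBBBBBBBBBBBBBBBBBBBBBBBB
5) AAAAAAAAAAAAAAAAAAAAAAAAAAAAAAAAAAAAAAAAAAAAAAAAAAAAAAAAAAAAAAAAAAAAAAAAAAAAAAAAAAAAAAAAAAAAAAAA
6) BBBBBBBBBBBBBBBBBBBBBBBBBBBBBBBBBBBBBBBBBBBBBBBBBBBBBBBBBB…BBBBBBBBBBBBBBBBBBBBBBBBBBBBBBBBBBBBBBBBBBBBBBBBBBBBBBBBBB  (len 192)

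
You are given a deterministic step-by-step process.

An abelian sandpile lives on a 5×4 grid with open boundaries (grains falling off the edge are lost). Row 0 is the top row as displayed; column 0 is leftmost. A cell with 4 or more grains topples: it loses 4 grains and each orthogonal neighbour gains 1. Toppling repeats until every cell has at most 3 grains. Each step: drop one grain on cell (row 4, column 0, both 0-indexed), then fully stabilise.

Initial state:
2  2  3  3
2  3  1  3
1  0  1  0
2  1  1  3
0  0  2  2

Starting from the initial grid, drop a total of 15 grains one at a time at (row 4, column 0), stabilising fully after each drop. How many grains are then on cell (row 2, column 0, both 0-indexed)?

step 0: 2  2  3  3
2  3  1  3
1  0  1  0
2  1  1  3
0  0  2  2
step 1: 2  2  3  3
2  3  1  3
1  0  1  0
2  1  1  3
1  0  2  2
step 2: 2  2  3  3
2  3  1  3
1  0  1  0
2  1  1  3
2  0  2  2
step 3: 2  2  3  3
2  3  1  3
1  0  1  0
2  1  1  3
3  0  2  2
step 4: 2  2  3  3
2  3  1  3
1  0  1  0
3  1  1  3
0  1  2  2
step 5: 2  2  3  3
2  3  1  3
1  0  1  0
3  1  1  3
1  1  2  2
step 6: 2  2  3  3
2  3  1  3
1  0  1  0
3  1  1  3
2  1  2  2
step 7: 2  2  3  3
2  3  1  3
1  0  1  0
3  1  1  3
3  1  2  2
step 8: 2  2  3  3
2  3  1  3
2  0  1  0
0  2  1  3
1  2  2  2
step 9: 2  2  3  3
2  3  1  3
2  0  1  0
0  2  1  3
2  2  2  2
step 10: 2  2  3  3
2  3  1  3
2  0  1  0
0  2  1  3
3  2  2  2
step 11: 2  2  3  3
2  3  1  3
2  0  1  0
1  2  1  3
0  3  2  2
step 12: 2  2  3  3
2  3  1  3
2  0  1  0
1  2  1  3
1  3  2  2
step 13: 2  2  3  3
2  3  1  3
2  0  1  0
1  2  1  3
2  3  2  2
step 14: 2  2  3  3
2  3  1  3
2  0  1  0
1  2  1  3
3  3  2  2
step 15: 2  2  3  3
2  3  1  3
2  0  1  0
2  3  1  3
1  0  3  2

2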